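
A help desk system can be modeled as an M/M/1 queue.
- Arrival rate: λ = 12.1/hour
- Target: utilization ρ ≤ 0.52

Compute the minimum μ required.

ρ = λ/μ, so μ = λ/ρ
μ ≥ 12.1/0.52 = 23.2692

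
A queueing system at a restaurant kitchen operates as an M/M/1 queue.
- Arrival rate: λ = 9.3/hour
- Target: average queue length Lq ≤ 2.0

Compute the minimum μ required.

For M/M/1: Lq = λ²/(μ(μ-λ))
Need Lq ≤ 2.0, i.e. μ(μ-λ) ≥ λ²/2.0
μ² - 9.3μ - 86.49/2.0 ≥ 0  →  μ² - 9.3μ - 43.2450 ≥ 0
Quadratic formula (positive root): μ = [λ + √(λ² + 4×43.2450)]/2
Discriminant: 86.49 + 4×43.2450 = 259.4700, √259.4700 = 16.10807
μ ≥ (9.3 + 16.10807)/2 = 12.7040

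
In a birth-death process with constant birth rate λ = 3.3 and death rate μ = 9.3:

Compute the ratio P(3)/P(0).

For constant rates: P(n)/P(0) = (λ/μ)^n
P(3)/P(0) = (3.3/9.3)^3 = 0.35484^3 = 0.04468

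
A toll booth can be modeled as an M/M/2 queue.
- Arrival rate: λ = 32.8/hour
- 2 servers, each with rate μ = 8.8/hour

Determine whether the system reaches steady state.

Stability requires ρ = λ/(cμ) < 1
ρ = 32.8/(2 × 8.8) = 32.8/17.60 = 1.8636
Since 1.8636 ≥ 1, the system is UNSTABLE.
Need c > λ/μ = 32.8/8.8 = 3.73.
Minimum servers needed: c = 4.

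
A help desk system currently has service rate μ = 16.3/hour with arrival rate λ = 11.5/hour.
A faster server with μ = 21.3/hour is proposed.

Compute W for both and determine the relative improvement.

System 1: ρ₁ = 11.5/16.3 = 0.7055, W₁ = 1/(16.3-11.5) = 0.20833
System 2: ρ₂ = 11.5/21.3 = 0.5399, W₂ = 1/(21.3-11.5) = 0.10204
Improvement: (W₁-W₂)/W₁ = (0.20833-0.10204)/0.20833 = 51.02%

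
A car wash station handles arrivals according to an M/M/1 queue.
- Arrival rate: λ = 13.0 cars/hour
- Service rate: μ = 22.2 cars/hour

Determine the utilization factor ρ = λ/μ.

Server utilization: ρ = λ/μ
ρ = 13.0/22.2 = 0.5856
The server is busy 58.56% of the time.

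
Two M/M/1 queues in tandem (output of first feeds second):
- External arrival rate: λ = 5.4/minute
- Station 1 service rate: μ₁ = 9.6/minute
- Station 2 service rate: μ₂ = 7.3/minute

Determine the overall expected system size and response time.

By Jackson's theorem, each station behaves as independent M/M/1.
Station 1: ρ₁ = 5.4/9.6 = 0.5625, L₁ = ρ₁/(1-ρ₁) = λ/(μ₁-λ) = 5.4/4.20 = 1.2857
Station 2: ρ₂ = 5.4/7.3 = 0.7397, L₂ = ρ₂/(1-ρ₂) = λ/(μ₂-λ) = 5.4/1.90 = 2.8421
Total: L = L₁ + L₂ = 1.2857 + 2.8421 = 4.1278
W = L/λ = 4.1278/5.4 = 0.7644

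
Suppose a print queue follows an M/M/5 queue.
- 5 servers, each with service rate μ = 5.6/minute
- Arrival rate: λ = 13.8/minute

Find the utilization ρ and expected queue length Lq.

Traffic intensity: ρ = λ/(cμ) = 13.8/(5×5.6) = 0.4929
Since ρ = 0.4929 < 1, system is stable.
Offered load a = λ/μ = cρ = 13.8/5.6 = 2.4643
P₀ = [ Σₙ₌₀^4 aⁿ/n! + a^5/(5!(1-ρ)) ]⁻¹
Σ = a^0/0! + a^1/1! + a^2/2! + a^3/3! + a^4/4! = 1.0000 + 2.4643 + 3.0364 + 2.4941 + 1.5366 = 10.5314
a^5/(5!(1-ρ)) = 90.8773/(120 × 0.50714) = 1.4933
P₀ = 1/(10.5314 + 1.4933) = 0.08316
Lq = P₀·a^5·ρ / (5!(1-ρ)²) = 0.08316 × 90.8773 × 0.4929 / (120 × 0.2572) = 0.1207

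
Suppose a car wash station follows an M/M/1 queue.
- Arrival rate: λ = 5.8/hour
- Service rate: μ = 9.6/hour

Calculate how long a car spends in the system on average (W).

First, compute utilization: ρ = λ/μ = 5.8/9.6 = 0.6042
For M/M/1: W = 1/(μ-λ)
W = 1/(9.6-5.8) = 1/3.80
W = 0.2632 hours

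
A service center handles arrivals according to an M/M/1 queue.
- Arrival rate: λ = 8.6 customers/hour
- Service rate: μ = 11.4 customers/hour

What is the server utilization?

Server utilization: ρ = λ/μ
ρ = 8.6/11.4 = 0.7544
The server is busy 75.44% of the time.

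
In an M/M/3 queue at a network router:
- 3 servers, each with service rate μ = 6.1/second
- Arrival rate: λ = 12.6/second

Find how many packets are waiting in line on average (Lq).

Traffic intensity: ρ = λ/(cμ) = 12.6/(3×6.1) = 0.6885
Since ρ = 0.6885 < 1, system is stable.
Offered load a = λ/μ = cρ = 12.6/6.1 = 2.0656
P₀ = [ Σₙ₌₀^2 aⁿ/n! + a^3/(3!(1-ρ)) ]⁻¹
Σ = a^0/0! + a^1/1! + a^2/2! = 1.0000 + 2.0656 + 2.1333 = 5.1989
a^3/(3!(1-ρ)) = 8.8130/(6 × 0.31148) = 4.7157
P₀ = 1/(5.1989 + 4.7157) = 0.1009
Lq = P₀·a^3·ρ / (3!(1-ρ)²) = 0.10086 × 8.8130 × 0.68852 / (6 × 0.097017) = 1.0514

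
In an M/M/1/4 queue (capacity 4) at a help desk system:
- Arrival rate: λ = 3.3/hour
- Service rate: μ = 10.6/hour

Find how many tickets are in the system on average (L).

ρ = λ/μ = 3.3/10.6 = 0.31132
P₀ = (1-ρ)/(1-ρ^(K+1)) = (1-0.31132)/(1-0.31132^5) = 0.6887/0.9971 = 0.6907
P_K = P₀×ρ^K = 0.6907 × 0.31132^4 = 0.6907 × 0.009394 = 0.006488
L = ρ[1 - (K+1)ρ^K + Kρ^(K+1)] / [(1-ρ)(1-ρ^(K+1))]
L = 0.31132 × (1 - 5×0.009394 + 4×0.002924) / ((1 - 0.31132) × (1 - 0.002924)) = 0.4374 tickets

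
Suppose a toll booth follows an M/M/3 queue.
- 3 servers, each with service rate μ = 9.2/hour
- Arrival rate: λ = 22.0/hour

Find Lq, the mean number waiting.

Traffic intensity: ρ = λ/(cμ) = 22.0/(3×9.2) = 0.7971
Since ρ = 0.7971 < 1, system is stable.
Offered load a = λ/μ = cρ = 22.0/9.2 = 2.3913
P₀ = [ Σₙ₌₀^2 aⁿ/n! + a^3/(3!(1-ρ)) ]⁻¹
Σ = a^0/0! + a^1/1! + a^2/2! = 1.0000 + 2.3913 + 2.8592 = 6.2505
a^3/(3!(1-ρ)) = 13.6743/(6 × 0.2029) = 11.2324
P₀ = 1/(6.2505 + 11.2324) = 0.05720
Lq = P₀·a^3·ρ / (3!(1-ρ)²) = 0.05720 × 13.6743 × 0.7971 / (6 × 0.04117) = 2.5240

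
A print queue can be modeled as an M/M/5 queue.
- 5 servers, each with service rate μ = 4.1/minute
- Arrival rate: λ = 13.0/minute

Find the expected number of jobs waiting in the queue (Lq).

Traffic intensity: ρ = λ/(cμ) = 13.0/(5×4.1) = 0.6341
Since ρ = 0.6341 < 1, system is stable.
Offered load a = λ/μ = cρ = 13.0/4.1 = 3.1707
P₀ = [ Σₙ₌₀^4 aⁿ/n! + a^5/(5!(1-ρ)) ]⁻¹
Σ = a^0/0! + a^1/1! + a^2/2! + a^3/3! + a^4/4! = 1.0000 + 3.1707 + 5.0268 + 5.3128 + 4.2114 = 18.7217
a^5/(5!(1-ρ)) = 320.4775/(120 × 0.36585) = 7.2998
P₀ = 1/(18.7217 + 7.2998) = 0.03843
Lq = P₀·a^5·ρ / (5!(1-ρ)²) = 0.0384297 × 320.4775 × 0.634146 / (120 × 0.133849) = 0.4862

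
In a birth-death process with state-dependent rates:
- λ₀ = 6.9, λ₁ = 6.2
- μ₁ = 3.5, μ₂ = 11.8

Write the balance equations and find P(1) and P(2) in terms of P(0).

Balance equations:
State 0: λ₀P₀ = μ₁P₁ → P₁ = (λ₀/μ₁)P₀ = (6.9/3.5)P₀ = 1.9714P₀
State 1: P₂ = (λ₀λ₁)/(μ₁μ₂)P₀ = (6.9×6.2)/(3.5×11.8)P₀ = 1.0358P₀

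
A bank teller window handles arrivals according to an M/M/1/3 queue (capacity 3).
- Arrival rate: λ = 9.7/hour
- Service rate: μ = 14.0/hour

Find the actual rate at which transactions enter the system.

ρ = λ/μ = 9.7/14.0 = 0.692857
P₀ = (1-ρ)/(1-ρ^(K+1)) = (1-0.692857)/(1-0.692857^4) = 0.30714/0.76955 = 0.3991
P_K = P₀×ρ^K = 0.3991 × 0.692857^3 = 0.3991 × 0.3326 = 0.1327
λ_eff = λ(1-P_K) = 9.7 × (1 - 0.13275) = 9.7 × 0.86725 = 8.4123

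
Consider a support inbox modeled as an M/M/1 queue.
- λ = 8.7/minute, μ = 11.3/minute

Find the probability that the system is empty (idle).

ρ = λ/μ = 8.7/11.3 = 0.7699
P(0) = 1 - ρ = 1 - 0.7699 = 0.2301
The server is idle 23.01% of the time.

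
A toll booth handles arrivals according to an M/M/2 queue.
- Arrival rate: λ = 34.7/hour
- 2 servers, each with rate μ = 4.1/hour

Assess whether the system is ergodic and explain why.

Stability requires ρ = λ/(cμ) < 1
ρ = 34.7/(2 × 4.1) = 34.7/8.20 = 4.2317
Since 4.2317 ≥ 1, the system is UNSTABLE.
Need c > λ/μ = 34.7/4.1 = 8.46.
Minimum servers needed: c = 9.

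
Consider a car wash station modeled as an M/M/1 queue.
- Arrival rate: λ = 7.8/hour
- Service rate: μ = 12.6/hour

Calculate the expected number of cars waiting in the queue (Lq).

ρ = λ/μ = 7.8/12.6 = 0.6190
For M/M/1: Lq = λ²/(μ(μ-λ))
Lq = 60.84/(12.6 × 4.80)
Lq = 1.0060 cars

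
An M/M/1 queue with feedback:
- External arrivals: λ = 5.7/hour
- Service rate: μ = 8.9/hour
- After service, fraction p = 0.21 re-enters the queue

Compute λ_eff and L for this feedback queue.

Effective arrival rate: λ_eff = λ/(1-p) = 5.7/(1-0.21) = 5.7/0.79 = 7.2151899
ρ = λ_eff/μ = 7.2151899/8.9 = 0.810695
L = ρ/(1-ρ) = 0.810695/(1-0.810695) = 4.2825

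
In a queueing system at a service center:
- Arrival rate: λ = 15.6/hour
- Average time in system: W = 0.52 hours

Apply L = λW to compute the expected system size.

Little's Law: L = λW
L = 15.6 × 0.52 = 8.1120 customers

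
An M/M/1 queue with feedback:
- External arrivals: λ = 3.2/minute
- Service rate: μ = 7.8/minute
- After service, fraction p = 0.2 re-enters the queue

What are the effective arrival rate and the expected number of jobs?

Effective arrival rate: λ_eff = λ/(1-p) = 3.2/(1-0.2) = 3.2/0.80 = 4.0000
ρ = λ_eff/μ = 4.0000/7.8 = 0.51282
L = ρ/(1-ρ) = 0.51282/(1-0.51282) = 1.0526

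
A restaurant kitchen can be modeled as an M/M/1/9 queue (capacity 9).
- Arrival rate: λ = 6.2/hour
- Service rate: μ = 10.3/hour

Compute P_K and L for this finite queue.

ρ = λ/μ = 6.2/10.3 = 0.601942
P₀ = (1-ρ)/(1-ρ^(K+1)) = (1-0.601942)/(1-0.601942^10) = 0.3981/0.9938 = 0.4006
P_K = P₀×ρ^K = 0.40056 × 0.601942^9 = 0.40056 × 0.010375 = 0.004156
Blocking probability P_9 = 0.004156 (0.42%)
L = ρ[1 - (K+1)ρ^K + Kρ^(K+1)] / [(1-ρ)(1-ρ^(K+1))]
L = 0.601942 × (1 - 10×0.010375 + 9×0.0062452) / ((1 - 0.601942) × (1 - 0.0062452)) = 1.4494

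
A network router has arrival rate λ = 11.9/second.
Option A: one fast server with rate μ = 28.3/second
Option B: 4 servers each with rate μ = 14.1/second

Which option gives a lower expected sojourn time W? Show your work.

Option A: single server μ = 28.3 (M/M/1)
  ρ_A = 11.9/28.3 = 0.4205
  W_A = 1/(μ-λ) = 1/(28.3-11.9) = 1/16.40 = 0.06098

Option B: 4 servers μ = 14.1 (M/M/4)
  ρ_B = λ/(cμ) = 11.9/(4×14.1) = 0.2110
  Offered load a = λ/μ = cρ = 11.9/14.1 = 0.8440
  P₀ = [ Σₙ₌₀^3 aⁿ/n! + a^4/(4!(1-ρ)) ]⁻¹
  Σ = a^0/0! + a^1/1! + a^2/2! + a^3/3! = 1.0000 + 0.8440 + 0.3561 + 0.1002 = 2.3003
  a^4/(4!(1-ρ)) = 0.50735/(24 × 0.78901) = 0.02679
  P₀ = 1/(2.3003 + 0.02679) = 0.4297
  Lq = P₀·a^4·ρ / (4!(1-ρ)²) = 0.4297 × 0.5074 × 0.2110 / (24 × 0.6225) = 0.003079
  Wq_B = Lq/λ = 0.003079/11.9 = 0.0002587
  W_B = Wq_B + 1/μ = 0.0002587 + 0.07092 = 0.07118

Since W_A = 0.06098 < W_B = 0.07118, Option A (single fast server) has the shorter time in system.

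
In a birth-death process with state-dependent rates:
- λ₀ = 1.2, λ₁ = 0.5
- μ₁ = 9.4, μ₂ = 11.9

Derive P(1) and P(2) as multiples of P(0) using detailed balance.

Balance equations:
State 0: λ₀P₀ = μ₁P₁ → P₁ = (λ₀/μ₁)P₀ = (1.2/9.4)P₀ = 0.1277P₀
State 1: P₂ = (λ₀λ₁)/(μ₁μ₂)P₀ = (1.2×0.5)/(9.4×11.9)P₀ = 0.005364P₀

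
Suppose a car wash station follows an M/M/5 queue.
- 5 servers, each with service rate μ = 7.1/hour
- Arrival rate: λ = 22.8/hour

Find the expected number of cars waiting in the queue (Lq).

Traffic intensity: ρ = λ/(cμ) = 22.8/(5×7.1) = 0.6423
Since ρ = 0.6423 < 1, system is stable.
Offered load a = λ/μ = cρ = 22.8/7.1 = 3.2113
P₀ = [ Σₙ₌₀^4 aⁿ/n! + a^5/(5!(1-ρ)) ]⁻¹
Σ = a^0/0! + a^1/1! + a^2/2! + a^3/3! + a^4/4! = 1.0000 + 3.2113 + 5.1561 + 5.5192 + 4.4309 = 19.3175
a^5/(5!(1-ρ)) = 341.4935/(120 × 0.35775) = 7.9547
P₀ = 1/(19.3175 + 7.9547) = 0.03667
Lq = P₀·a^5·ρ / (5!(1-ρ)²) = 0.03667 × 341.4935 × 0.6423 / (120 × 0.1280) = 0.5236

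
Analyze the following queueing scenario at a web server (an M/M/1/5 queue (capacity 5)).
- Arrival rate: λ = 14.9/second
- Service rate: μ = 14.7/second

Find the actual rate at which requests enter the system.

ρ = λ/μ = 14.9/14.7 = 1.0136
P₀ = (1-ρ)/(1-ρ^(K+1)) = (1-1.0136)/(1-1.0136^6) = -0.01360/-0.08443 = 0.1611
P_K = P₀×ρ^K = 0.161089 × 1.0136^5 = 0.161089 × 1.06987 = 0.1723
λ_eff = λ(1-P_K) = 14.9 × (1 - 0.17235) = 14.9 × 0.82765 = 12.3320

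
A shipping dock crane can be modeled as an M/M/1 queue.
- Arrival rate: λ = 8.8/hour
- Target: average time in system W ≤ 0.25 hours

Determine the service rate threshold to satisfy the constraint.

For M/M/1: W = 1/(μ-λ)
Need W ≤ 0.25, so 1/(μ-λ) ≤ 0.25
μ - λ ≥ 1/0.25 = 4.0000
μ ≥ 8.8 + 4.0000 = 12.8000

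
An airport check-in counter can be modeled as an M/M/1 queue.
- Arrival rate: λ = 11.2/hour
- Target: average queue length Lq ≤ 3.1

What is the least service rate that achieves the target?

For M/M/1: Lq = λ²/(μ(μ-λ))
Need Lq ≤ 3.1, i.e. μ(μ-λ) ≥ λ²/3.1
μ² - 11.2μ - 125.44/3.1 ≥ 0  →  μ² - 11.2μ - 40.46452 ≥ 0
Quadratic formula (positive root): μ = [λ + √(λ² + 4×40.46452)]/2
Discriminant: 125.44 + 4×40.46452 = 287.2981, √287.2981 = 16.9499
μ ≥ (11.2 + 16.9499)/2 = 14.0749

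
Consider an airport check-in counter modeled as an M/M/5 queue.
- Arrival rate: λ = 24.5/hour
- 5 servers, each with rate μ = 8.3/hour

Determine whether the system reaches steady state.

Stability requires ρ = λ/(cμ) < 1
ρ = 24.5/(5 × 8.3) = 24.5/41.50 = 0.5904
Since 0.5904 < 1, the system is STABLE.
The servers are busy 59.04% of the time.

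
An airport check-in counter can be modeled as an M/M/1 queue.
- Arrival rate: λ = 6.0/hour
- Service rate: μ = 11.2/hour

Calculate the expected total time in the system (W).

First, compute utilization: ρ = λ/μ = 6.0/11.2 = 0.5357
For M/M/1: W = 1/(μ-λ)
W = 1/(11.2-6.0) = 1/5.20
W = 0.1923 hours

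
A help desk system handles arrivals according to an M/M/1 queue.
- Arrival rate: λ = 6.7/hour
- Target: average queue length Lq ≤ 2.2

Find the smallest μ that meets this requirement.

For M/M/1: Lq = λ²/(μ(μ-λ))
Need Lq ≤ 2.2, i.e. μ(μ-λ) ≥ λ²/2.2
μ² - 6.7μ - 44.89/2.2 ≥ 0  →  μ² - 6.7μ - 20.40455 ≥ 0
Quadratic formula (positive root): μ = [λ + √(λ² + 4×20.40455)]/2
Discriminant: 44.89 + 4×20.40455 = 126.5082, √126.5082 = 11.2476
μ ≥ (6.7 + 11.2476)/2 = 8.9738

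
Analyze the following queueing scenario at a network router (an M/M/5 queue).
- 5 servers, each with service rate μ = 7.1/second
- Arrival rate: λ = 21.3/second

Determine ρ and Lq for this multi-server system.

Traffic intensity: ρ = λ/(cμ) = 21.3/(5×7.1) = 0.6000
Since ρ = 0.6000 < 1, system is stable.
Offered load a = λ/μ = cρ = 21.3/7.1 = 3.0000
P₀ = [ Σₙ₌₀^4 aⁿ/n! + a^5/(5!(1-ρ)) ]⁻¹
Σ = a^0/0! + a^1/1! + a^2/2! + a^3/3! + a^4/4! = 1.0000 + 3.0000 + 4.5000 + 4.5000 + 3.3750 = 16.3750
a^5/(5!(1-ρ)) = 243.0000/(120 × 0.4000) = 5.0625
P₀ = 1/(16.3750 + 5.0625) = 0.04665
Lq = P₀·a^5·ρ / (5!(1-ρ)²) = 0.04665 × 243.0000 × 0.6000 / (120 × 0.1600) = 0.3542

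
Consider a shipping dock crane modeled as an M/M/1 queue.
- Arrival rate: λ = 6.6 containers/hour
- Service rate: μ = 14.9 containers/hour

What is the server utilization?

Server utilization: ρ = λ/μ
ρ = 6.6/14.9 = 0.4430
The server is busy 44.30% of the time.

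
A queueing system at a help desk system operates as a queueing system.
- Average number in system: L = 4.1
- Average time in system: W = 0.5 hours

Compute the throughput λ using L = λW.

Little's Law: L = λW, so λ = L/W
λ = 4.1/0.5 = 8.2000 tickets/hour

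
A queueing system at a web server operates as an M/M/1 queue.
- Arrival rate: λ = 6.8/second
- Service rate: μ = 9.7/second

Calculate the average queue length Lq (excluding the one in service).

ρ = λ/μ = 6.8/9.7 = 0.7010
For M/M/1: Lq = λ²/(μ(μ-λ))
Lq = 46.24/(9.7 × 2.90)
Lq = 1.6438 requests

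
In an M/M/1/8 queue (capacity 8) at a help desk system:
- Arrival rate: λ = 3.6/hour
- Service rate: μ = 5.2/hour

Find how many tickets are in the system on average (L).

ρ = λ/μ = 3.6/5.2 = 0.6923
P₀ = (1-ρ)/(1-ρ^(K+1)) = (1-0.6923)/(1-0.6923^9) = 0.3077/0.9635 = 0.3194
P_K = P₀×ρ^K = 0.3194 × 0.6923^8 = 0.3194 × 0.05277 = 0.01685
L = ρ[1 - (K+1)ρ^K + Kρ^(K+1)] / [(1-ρ)(1-ρ^(K+1))]
L = 0.6923 × (1 - 9×0.052766 + 8×0.036530) / ((1 - 0.6923) × (1 - 0.036530)) = 1.9087 tickets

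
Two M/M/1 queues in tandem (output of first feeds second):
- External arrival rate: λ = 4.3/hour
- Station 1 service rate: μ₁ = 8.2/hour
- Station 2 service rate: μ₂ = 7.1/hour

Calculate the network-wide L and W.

By Jackson's theorem, each station behaves as independent M/M/1.
Station 1: ρ₁ = 4.3/8.2 = 0.5244, L₁ = ρ₁/(1-ρ₁) = λ/(μ₁-λ) = 4.3/3.90 = 1.1026
Station 2: ρ₂ = 4.3/7.1 = 0.6056, L₂ = ρ₂/(1-ρ₂) = λ/(μ₂-λ) = 4.3/2.80 = 1.5357
Total: L = L₁ + L₂ = 1.1026 + 1.5357 = 2.6383
W = L/λ = 2.6383/4.3 = 0.6136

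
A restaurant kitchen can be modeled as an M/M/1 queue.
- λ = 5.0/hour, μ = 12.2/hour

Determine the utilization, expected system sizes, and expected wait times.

Step 1: ρ = λ/μ = 5.0/12.2 = 0.4098
Step 2: L = λ/(μ-λ) = 5.0/7.20 = 0.6944
Step 3: Lq = λ²/(μ(μ-λ)) = 25.00/(12.2×7.20) = 0.2846
Step 4: W = 1/(μ-λ) = 1/7.20 = 0.138889
Step 5: Wq = λ/(μ(μ-λ)) = 5.0/(12.2×7.20) = 0.05692
Step 6: P(0) = 1-ρ = 0.5902
Verify: L = λW = 5.0×0.138889 = 0.6944 ✔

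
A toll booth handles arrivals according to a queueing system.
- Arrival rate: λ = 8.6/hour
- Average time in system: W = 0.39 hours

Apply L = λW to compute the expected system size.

Little's Law: L = λW
L = 8.6 × 0.39 = 3.3540 vehicles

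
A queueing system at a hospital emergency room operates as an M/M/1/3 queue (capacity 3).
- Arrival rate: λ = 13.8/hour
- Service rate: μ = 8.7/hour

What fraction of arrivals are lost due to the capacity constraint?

ρ = λ/μ = 13.8/8.7 = 1.5862
P₀ = (1-ρ)/(1-ρ^(K+1)) = (1-1.5862)/(1-1.5862^4) = -0.5862/-5.3304 = 0.1100
P_K = P₀×ρ^K = 0.10997 × 1.5862^3 = 0.10997 × 3.9909 = 0.4389
Blocking probability = 43.89%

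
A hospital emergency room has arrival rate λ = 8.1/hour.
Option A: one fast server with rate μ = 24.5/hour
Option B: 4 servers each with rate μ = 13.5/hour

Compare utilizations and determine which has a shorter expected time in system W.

Option A: single server μ = 24.5 (M/M/1)
  ρ_A = 8.1/24.5 = 0.3306
  W_A = 1/(μ-λ) = 1/(24.5-8.1) = 1/16.40 = 0.06098

Option B: 4 servers μ = 13.5 (M/M/4)
  ρ_B = λ/(cμ) = 8.1/(4×13.5) = 0.1500
  Offered load a = λ/μ = cρ = 8.1/13.5 = 0.6000
  P₀ = [ Σₙ₌₀^3 aⁿ/n! + a^4/(4!(1-ρ)) ]⁻¹
  Σ = a^0/0! + a^1/1! + a^2/2! + a^3/3! = 1.0000 + 0.6000 + 0.1800 + 0.03600 = 1.8160
  a^4/(4!(1-ρ)) = 0.1296/(24 × 0.8500) = 0.006353
  P₀ = 1/(1.8160 + 0.006353) = 0.5487
  Lq = P₀·a^4·ρ / (4!(1-ρ)²) = 0.5487 × 0.1296 × 0.1500 / (24 × 0.7225) = 0.0006152
  Wq_B = Lq/λ = 0.0006152/8.1 = 0.00007595
  W_B = Wq_B + 1/μ = 0.00007595 + 0.07407 = 0.07415

Since W_A = 0.06098 < W_B = 0.07415, Option A (single fast server) has the shorter time in system.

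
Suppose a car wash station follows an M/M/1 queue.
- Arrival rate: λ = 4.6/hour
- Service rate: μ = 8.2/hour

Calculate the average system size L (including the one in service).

ρ = λ/μ = 4.6/8.2 = 0.5610
For M/M/1: L = λ/(μ-λ)
L = 4.6/(8.2-4.6) = 4.6/3.60
L = 1.2778 cars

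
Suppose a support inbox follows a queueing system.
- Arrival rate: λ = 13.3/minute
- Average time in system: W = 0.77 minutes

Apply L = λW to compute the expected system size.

Little's Law: L = λW
L = 13.3 × 0.77 = 10.2410 emails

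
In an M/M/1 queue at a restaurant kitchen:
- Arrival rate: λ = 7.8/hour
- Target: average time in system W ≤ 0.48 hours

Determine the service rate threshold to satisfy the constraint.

For M/M/1: W = 1/(μ-λ)
Need W ≤ 0.48, so 1/(μ-λ) ≤ 0.48
μ - λ ≥ 1/0.48 = 2.0833
μ ≥ 7.8 + 2.0833 = 9.8833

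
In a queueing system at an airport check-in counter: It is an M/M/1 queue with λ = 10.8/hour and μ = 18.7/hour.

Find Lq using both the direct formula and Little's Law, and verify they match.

Method 1 (direct): Lq = λ²/(μ(μ-λ)) = 116.64/(18.7 × 7.90) = 0.7895

Method 2 (Little's Law):
W = 1/(μ-λ) = 1/7.90 = 0.126582
Wq = W - 1/μ = 0.126582 - 0.0534759 = 0.073106
Lq = λWq = 10.8 × 0.073106 = 0.7895 ✔ (matches Method 1)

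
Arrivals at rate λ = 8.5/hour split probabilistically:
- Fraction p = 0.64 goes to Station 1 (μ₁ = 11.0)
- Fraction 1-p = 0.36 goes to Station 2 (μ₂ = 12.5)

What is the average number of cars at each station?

Effective rates: λ₁ = 8.5×0.64 = 5.44, λ₂ = 8.5×0.36 = 3.06
Station 1: ρ₁ = 5.44/11.0 = 0.49455, L₁ = ρ₁/(1-ρ₁) = 0.49455/(1-0.49455) = 0.9784
Station 2: ρ₂ = 3.06/12.5 = 0.2448, L₂ = ρ₂/(1-ρ₂) = 0.2448/(1-0.2448) = 0.3242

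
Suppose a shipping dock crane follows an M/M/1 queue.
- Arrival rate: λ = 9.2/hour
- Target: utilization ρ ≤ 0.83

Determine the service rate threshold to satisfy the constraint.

ρ = λ/μ, so μ = λ/ρ
μ ≥ 9.2/0.83 = 11.0843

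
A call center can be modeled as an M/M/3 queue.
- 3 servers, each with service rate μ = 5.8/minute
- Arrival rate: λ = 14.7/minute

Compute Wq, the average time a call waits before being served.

Traffic intensity: ρ = λ/(cμ) = 14.7/(3×5.8) = 0.8448
Since ρ = 0.8448 < 1, system is stable.
Offered load a = λ/μ = cρ = 14.7/5.8 = 2.5345
P₀ = [ Σₙ₌₀^2 aⁿ/n! + a^3/(3!(1-ρ)) ]⁻¹
Σ = a^0/0! + a^1/1! + a^2/2! = 1.0000 + 2.5345 + 3.2118 = 6.7463
a^3/(3!(1-ρ)) = 16.2805/(6 × 0.155172) = 17.4865
P₀ = 1/(6.7463 + 17.4865) = 0.04127
Lq = P₀·a^3·ρ / (3!(1-ρ)²) = 0.04127 × 16.2805 × 0.8448 / (6 × 0.02408) = 3.9287
Wq = Lq/λ = 3.9287/14.7 = 0.2673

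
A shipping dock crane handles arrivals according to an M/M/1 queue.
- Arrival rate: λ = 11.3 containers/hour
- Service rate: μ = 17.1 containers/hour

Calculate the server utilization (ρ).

Server utilization: ρ = λ/μ
ρ = 11.3/17.1 = 0.6608
The server is busy 66.08% of the time.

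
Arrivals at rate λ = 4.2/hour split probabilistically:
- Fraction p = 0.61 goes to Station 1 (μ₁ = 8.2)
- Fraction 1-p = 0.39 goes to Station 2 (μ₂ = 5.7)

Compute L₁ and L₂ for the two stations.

Effective rates: λ₁ = 4.2×0.61 = 2.562, λ₂ = 4.2×0.39 = 1.638
Station 1: ρ₁ = 2.562/8.2 = 0.31244, L₁ = ρ₁/(1-ρ₁) = 0.31244/(1-0.31244) = 0.4544
Station 2: ρ₂ = 1.638/5.7 = 0.287368, L₂ = ρ₂/(1-ρ₂) = 0.287368/(1-0.287368) = 0.4032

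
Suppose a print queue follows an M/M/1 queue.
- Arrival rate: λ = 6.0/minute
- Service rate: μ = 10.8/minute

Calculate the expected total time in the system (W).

First, compute utilization: ρ = λ/μ = 6.0/10.8 = 0.5556
For M/M/1: W = 1/(μ-λ)
W = 1/(10.8-6.0) = 1/4.80
W = 0.2083 minutes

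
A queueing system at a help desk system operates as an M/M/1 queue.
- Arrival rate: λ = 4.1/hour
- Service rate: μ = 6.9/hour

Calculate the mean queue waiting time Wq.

First, compute utilization: ρ = λ/μ = 4.1/6.9 = 0.5942
For M/M/1: Wq = λ/(μ(μ-λ))
Wq = 4.1/(6.9 × (6.9-4.1))
Wq = 4.1/(6.9 × 2.80)
Wq = 0.2122 hours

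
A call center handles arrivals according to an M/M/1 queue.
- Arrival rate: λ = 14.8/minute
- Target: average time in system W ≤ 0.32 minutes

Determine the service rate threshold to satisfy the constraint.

For M/M/1: W = 1/(μ-λ)
Need W ≤ 0.32, so 1/(μ-λ) ≤ 0.32
μ - λ ≥ 1/0.32 = 3.1250
μ ≥ 14.8 + 3.1250 = 17.9250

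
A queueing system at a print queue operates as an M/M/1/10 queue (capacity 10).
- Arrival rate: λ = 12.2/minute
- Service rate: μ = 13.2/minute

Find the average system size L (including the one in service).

ρ = λ/μ = 12.2/13.2 = 0.924242
P₀ = (1-ρ)/(1-ρ^(K+1)) = (1-0.924242)/(1-0.924242^11) = 0.07576/0.5796 = 0.1307
P_K = P₀×ρ^K = 0.13070 × 0.924242^10 = 0.13070 × 0.45484 = 0.05945
L = ρ[1 - (K+1)ρ^K + Kρ^(K+1)] / [(1-ρ)(1-ρ^(K+1))]
L = 0.924242 × (1 - 11×0.45483827 + 10×0.42038063) / ((1 - 0.924242) × (1 - 0.42038063)) = 4.2220 jobs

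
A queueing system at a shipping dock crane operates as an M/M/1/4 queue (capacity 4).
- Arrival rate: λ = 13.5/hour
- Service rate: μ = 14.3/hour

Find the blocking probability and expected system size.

ρ = λ/μ = 13.5/14.3 = 0.94406
P₀ = (1-ρ)/(1-ρ^(K+1)) = (1-0.94406)/(1-0.94406^5) = 0.05594/0.2501 = 0.2237
P_K = P₀×ρ^K = 0.2237 × 0.94406^4 = 0.2237 × 0.7943 = 0.1777
Blocking probability P_4 = 0.1777 (17.77%)
L = ρ[1 - (K+1)ρ^K + Kρ^(K+1)] / [(1-ρ)(1-ρ^(K+1))]
L = 0.94406 × (1 - 5×0.7943253 + 4×0.7498907) / ((1 - 0.94406) × (1 - 0.7498907)) = 1.8850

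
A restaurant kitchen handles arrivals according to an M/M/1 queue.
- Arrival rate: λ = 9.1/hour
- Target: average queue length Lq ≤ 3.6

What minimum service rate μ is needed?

For M/M/1: Lq = λ²/(μ(μ-λ))
Need Lq ≤ 3.6, i.e. μ(μ-λ) ≥ λ²/3.6
μ² - 9.1μ - 82.81/3.6 ≥ 0  →  μ² - 9.1μ - 23.00278 ≥ 0
Quadratic formula (positive root): μ = [λ + √(λ² + 4×23.00278)]/2
Discriminant: 82.81 + 4×23.00278 = 174.8211, √174.8211 = 13.2220
μ ≥ (9.1 + 13.2220)/2 = 11.1610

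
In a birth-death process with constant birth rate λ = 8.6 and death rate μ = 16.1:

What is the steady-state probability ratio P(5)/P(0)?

For constant rates: P(n)/P(0) = (λ/μ)^n
P(5)/P(0) = (8.6/16.1)^5 = 0.53416^5 = 0.04349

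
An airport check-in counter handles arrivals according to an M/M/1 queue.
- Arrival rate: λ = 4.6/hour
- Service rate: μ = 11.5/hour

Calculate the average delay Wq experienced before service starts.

First, compute utilization: ρ = λ/μ = 4.6/11.5 = 0.4000
For M/M/1: Wq = λ/(μ(μ-λ))
Wq = 4.6/(11.5 × (11.5-4.6))
Wq = 4.6/(11.5 × 6.90)
Wq = 0.05797 hours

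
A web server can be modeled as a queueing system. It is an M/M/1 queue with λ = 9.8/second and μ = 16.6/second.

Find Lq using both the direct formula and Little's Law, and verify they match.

Method 1 (direct): Lq = λ²/(μ(μ-λ)) = 96.04/(16.6 × 6.80) = 0.8508

Method 2 (Little's Law):
W = 1/(μ-λ) = 1/6.80 = 0.14706
Wq = W - 1/μ = 0.14706 - 0.060241 = 0.08682
Lq = λWq = 9.8 × 0.08682 = 0.8508 ✔ (matches Method 1)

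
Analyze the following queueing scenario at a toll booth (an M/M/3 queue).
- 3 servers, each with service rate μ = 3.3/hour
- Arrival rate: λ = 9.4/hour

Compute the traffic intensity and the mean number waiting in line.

Traffic intensity: ρ = λ/(cμ) = 9.4/(3×3.3) = 0.9495
Since ρ = 0.9495 < 1, system is stable.
Offered load a = λ/μ = cρ = 9.4/3.3 = 2.8485
P₀ = [ Σₙ₌₀^2 aⁿ/n! + a^3/(3!(1-ρ)) ]⁻¹
Σ = a^0/0! + a^1/1! + a^2/2! = 1.0000 + 2.8485 + 4.0569 = 7.9054
a^3/(3!(1-ρ)) = 23.1122/(6 × 0.050505) = 76.2703
P₀ = 1/(7.9054 + 76.2703) = 0.01188
Lq = P₀·a^3·ρ / (3!(1-ρ)²) = 0.0118799 × 23.1122 × 0.949495 / (6 × 0.00255076) = 17.0344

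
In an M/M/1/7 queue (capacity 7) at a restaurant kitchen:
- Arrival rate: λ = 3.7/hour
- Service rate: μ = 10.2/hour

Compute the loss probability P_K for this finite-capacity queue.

ρ = λ/μ = 3.7/10.2 = 0.362745
P₀ = (1-ρ)/(1-ρ^(K+1)) = (1-0.362745)/(1-0.362745^8) = 0.637255/0.999700 = 0.6374
P_K = P₀×ρ^K = 0.63745 × 0.362745^7 = 0.63745 × 0.00082644 = 0.0005268
Blocking probability = 0.05268%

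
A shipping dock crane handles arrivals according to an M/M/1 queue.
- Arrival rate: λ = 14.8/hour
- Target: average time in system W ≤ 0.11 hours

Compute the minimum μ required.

For M/M/1: W = 1/(μ-λ)
Need W ≤ 0.11, so 1/(μ-λ) ≤ 0.11
μ - λ ≥ 1/0.11 = 9.0909
μ ≥ 14.8 + 9.0909 = 23.8909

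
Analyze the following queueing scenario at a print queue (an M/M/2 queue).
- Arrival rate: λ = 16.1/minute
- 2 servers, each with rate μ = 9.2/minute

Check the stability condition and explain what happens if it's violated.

Stability requires ρ = λ/(cμ) < 1
ρ = 16.1/(2 × 9.2) = 16.1/18.40 = 0.8750
Since 0.8750 < 1, the system is STABLE.
The servers are busy 87.50% of the time.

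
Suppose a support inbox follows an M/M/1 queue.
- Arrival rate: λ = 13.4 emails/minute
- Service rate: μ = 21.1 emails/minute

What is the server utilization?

Server utilization: ρ = λ/μ
ρ = 13.4/21.1 = 0.6351
The server is busy 63.51% of the time.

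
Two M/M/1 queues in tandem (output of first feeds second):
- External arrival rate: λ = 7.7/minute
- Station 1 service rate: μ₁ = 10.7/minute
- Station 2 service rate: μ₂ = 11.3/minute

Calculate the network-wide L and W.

By Jackson's theorem, each station behaves as independent M/M/1.
Station 1: ρ₁ = 7.7/10.7 = 0.7196, L₁ = ρ₁/(1-ρ₁) = λ/(μ₁-λ) = 7.7/3.00 = 2.5667
Station 2: ρ₂ = 7.7/11.3 = 0.6814, L₂ = ρ₂/(1-ρ₂) = λ/(μ₂-λ) = 7.7/3.60 = 2.1389
Total: L = L₁ + L₂ = 2.5667 + 2.1389 = 4.7056
W = L/λ = 4.7056/7.7 = 0.6111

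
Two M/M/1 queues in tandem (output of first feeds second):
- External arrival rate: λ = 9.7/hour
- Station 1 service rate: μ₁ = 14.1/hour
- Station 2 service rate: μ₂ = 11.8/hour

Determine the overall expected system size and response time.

By Jackson's theorem, each station behaves as independent M/M/1.
Station 1: ρ₁ = 9.7/14.1 = 0.6879, L₁ = ρ₁/(1-ρ₁) = λ/(μ₁-λ) = 9.7/4.40 = 2.20455
Station 2: ρ₂ = 9.7/11.8 = 0.8220, L₂ = ρ₂/(1-ρ₂) = λ/(μ₂-λ) = 9.7/2.10 = 4.61905
Total: L = L₁ + L₂ = 2.20455 + 4.61905 = 6.8236
W = L/λ = 6.8236/9.7 = 0.7035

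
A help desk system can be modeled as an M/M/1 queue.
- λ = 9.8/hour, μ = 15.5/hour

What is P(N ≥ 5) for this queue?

ρ = λ/μ = 9.8/15.5 = 0.63226
P(N ≥ n) = ρⁿ
P(N ≥ 5) = 0.63226^5
P(N ≥ 5) = 0.1010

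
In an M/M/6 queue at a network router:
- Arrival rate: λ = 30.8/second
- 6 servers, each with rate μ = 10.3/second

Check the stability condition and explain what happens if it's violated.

Stability requires ρ = λ/(cμ) < 1
ρ = 30.8/(6 × 10.3) = 30.8/61.80 = 0.4984
Since 0.4984 < 1, the system is STABLE.
The servers are busy 49.84% of the time.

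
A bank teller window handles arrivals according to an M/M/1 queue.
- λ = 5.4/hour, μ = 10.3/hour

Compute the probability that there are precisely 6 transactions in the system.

ρ = λ/μ = 5.4/10.3 = 0.524272
P(n) = (1-ρ)ρⁿ
P(6) = (1-0.524272) × 0.524272^6
P(6) = 0.47573 × 0.020765
P(6) = 0.009879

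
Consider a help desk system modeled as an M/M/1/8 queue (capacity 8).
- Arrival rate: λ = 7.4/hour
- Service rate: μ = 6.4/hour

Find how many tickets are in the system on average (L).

ρ = λ/μ = 7.4/6.4 = 1.15625
P₀ = (1-ρ)/(1-ρ^(K+1)) = (1-1.15625)/(1-1.15625^9) = -0.1562500/-2.693735 = 0.05800
P_K = P₀×ρ^K = 0.05800 × 1.15625^8 = 0.05800 × 3.1946 = 0.1853
L = ρ[1 - (K+1)ρ^K + Kρ^(K+1)] / [(1-ρ)(1-ρ^(K+1))]
L = 1.15625 × (1 - 9×3.194581 + 8×3.693735) / ((1 - 1.15625) × (1 - 3.693735)) = 4.9411 tickets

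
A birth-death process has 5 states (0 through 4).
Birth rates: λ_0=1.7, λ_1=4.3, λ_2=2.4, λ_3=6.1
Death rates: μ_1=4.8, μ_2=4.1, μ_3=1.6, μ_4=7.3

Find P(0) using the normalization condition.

Ratios P(n)/P(0) = (λ₀···λₙ₋₁)/(μ₁···μₙ):
P(1)/P(0) = (1.7)/(4.8) = 0.35417
P(2)/P(0) = (1.7×4.3)/(4.8×4.1) = 0.37144
P(3)/P(0) = (1.7×4.3×2.4)/(4.8×4.1×1.6) = 0.55716
P(4)/P(0) = (1.7×4.3×2.4×6.1)/(4.8×4.1×1.6×7.3) = 0.46558

Normalization: ∑ P(n) = 1
P(0) × (1.0000 + 0.35417 + 0.37144 + 0.55716 + 0.46558) = 1
P(0) × 2.74835 = 1
P(0) = 1/2.74835 = 0.3639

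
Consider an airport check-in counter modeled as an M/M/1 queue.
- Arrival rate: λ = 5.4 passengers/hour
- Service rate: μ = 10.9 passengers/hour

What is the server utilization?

Server utilization: ρ = λ/μ
ρ = 5.4/10.9 = 0.4954
The server is busy 49.54% of the time.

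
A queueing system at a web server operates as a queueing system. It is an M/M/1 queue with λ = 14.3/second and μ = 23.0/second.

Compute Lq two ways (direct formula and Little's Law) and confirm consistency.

Method 1 (direct): Lq = λ²/(μ(μ-λ)) = 204.49/(23.0 × 8.70) = 1.0219

Method 2 (Little's Law):
W = 1/(μ-λ) = 1/8.70 = 0.11494
Wq = W - 1/μ = 0.11494 - 0.043478 = 0.07146
Lq = λWq = 14.3 × 0.07146 = 1.0219 ✔ (matches Method 1)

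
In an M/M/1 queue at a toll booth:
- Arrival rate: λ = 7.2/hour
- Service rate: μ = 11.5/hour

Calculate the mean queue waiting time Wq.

First, compute utilization: ρ = λ/μ = 7.2/11.5 = 0.6261
For M/M/1: Wq = λ/(μ(μ-λ))
Wq = 7.2/(11.5 × (11.5-7.2))
Wq = 7.2/(11.5 × 4.30)
Wq = 0.1456 hours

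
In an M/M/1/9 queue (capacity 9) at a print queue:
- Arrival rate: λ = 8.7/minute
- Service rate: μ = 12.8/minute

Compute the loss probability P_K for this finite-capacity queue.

ρ = λ/μ = 8.7/12.8 = 0.67969
P₀ = (1-ρ)/(1-ρ^(K+1)) = (1-0.67969)/(1-0.67969^10) = 0.3203/0.9790 = 0.3272
P_K = P₀×ρ^K = 0.3272 × 0.67969^9 = 0.3272 × 0.03096 = 0.01013
Blocking probability = 1.01%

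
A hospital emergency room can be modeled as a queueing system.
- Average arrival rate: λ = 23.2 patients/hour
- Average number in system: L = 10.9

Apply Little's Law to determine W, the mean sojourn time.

Little's Law: L = λW, so W = L/λ
W = 10.9/23.2 = 0.4698 hours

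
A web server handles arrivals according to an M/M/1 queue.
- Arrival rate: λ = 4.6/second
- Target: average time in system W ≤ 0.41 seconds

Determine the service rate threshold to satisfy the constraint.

For M/M/1: W = 1/(μ-λ)
Need W ≤ 0.41, so 1/(μ-λ) ≤ 0.41
μ - λ ≥ 1/0.41 = 2.4390
μ ≥ 4.6 + 2.4390 = 7.0390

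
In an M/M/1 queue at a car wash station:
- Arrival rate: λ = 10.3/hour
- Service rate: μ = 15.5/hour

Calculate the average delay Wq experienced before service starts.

First, compute utilization: ρ = λ/μ = 10.3/15.5 = 0.6645
For M/M/1: Wq = λ/(μ(μ-λ))
Wq = 10.3/(15.5 × (15.5-10.3))
Wq = 10.3/(15.5 × 5.20)
Wq = 0.1278 hours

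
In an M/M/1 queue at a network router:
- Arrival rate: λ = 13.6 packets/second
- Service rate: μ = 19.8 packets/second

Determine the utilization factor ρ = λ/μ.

Server utilization: ρ = λ/μ
ρ = 13.6/19.8 = 0.6869
The server is busy 68.69% of the time.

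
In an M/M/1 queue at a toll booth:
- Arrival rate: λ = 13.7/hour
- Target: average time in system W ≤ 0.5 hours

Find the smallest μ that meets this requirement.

For M/M/1: W = 1/(μ-λ)
Need W ≤ 0.5, so 1/(μ-λ) ≤ 0.5
μ - λ ≥ 1/0.5 = 2.0000
μ ≥ 13.7 + 2.0000 = 15.7000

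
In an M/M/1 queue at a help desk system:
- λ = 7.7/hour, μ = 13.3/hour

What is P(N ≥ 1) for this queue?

ρ = λ/μ = 7.7/13.3 = 0.5789
P(N ≥ n) = ρⁿ
P(N ≥ 1) = 0.5789^1
P(N ≥ 1) = 0.5789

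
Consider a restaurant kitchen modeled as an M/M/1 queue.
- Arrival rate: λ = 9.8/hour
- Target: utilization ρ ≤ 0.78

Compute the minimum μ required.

ρ = λ/μ, so μ = λ/ρ
μ ≥ 9.8/0.78 = 12.5641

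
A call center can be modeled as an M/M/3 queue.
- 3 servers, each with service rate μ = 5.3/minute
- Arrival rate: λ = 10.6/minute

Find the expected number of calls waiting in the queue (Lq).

Traffic intensity: ρ = λ/(cμ) = 10.6/(3×5.3) = 0.6667
Since ρ = 0.6667 < 1, system is stable.
Offered load a = λ/μ = cρ = 10.6/5.3 = 2.0000
P₀ = [ Σₙ₌₀^2 aⁿ/n! + a^3/(3!(1-ρ)) ]⁻¹
Σ = a^0/0! + a^1/1! + a^2/2! = 1.0000 + 2.0000 + 2.0000 = 5.0000
a^3/(3!(1-ρ)) = 8.0000/(6 × 0.33333) = 4.0000
P₀ = 1/(5.0000 + 4.0000) = 0.1111
Lq = P₀·a^3·ρ / (3!(1-ρ)²) = 0.1111 × 8.0000 × 0.6667 / (6 × 0.1111) = 0.8889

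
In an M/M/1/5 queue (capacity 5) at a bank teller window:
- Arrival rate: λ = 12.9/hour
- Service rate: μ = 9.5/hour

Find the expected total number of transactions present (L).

ρ = λ/μ = 12.9/9.5 = 1.3579
P₀ = (1-ρ)/(1-ρ^(K+1)) = (1-1.3579)/(1-1.3579^6) = -0.3579/-5.2691 = 0.06792
P_K = P₀×ρ^K = 0.06792 × 1.3579^5 = 0.06792 × 4.6168 = 0.3136
L = ρ[1 - (K+1)ρ^K + Kρ^(K+1)] / [(1-ρ)(1-ρ^(K+1))]
L = 1.3579 × (1 - 6×4.61678 + 5×6.26912) / ((1 - 1.3579) × (1 - 6.26912)) = 3.3446 transactions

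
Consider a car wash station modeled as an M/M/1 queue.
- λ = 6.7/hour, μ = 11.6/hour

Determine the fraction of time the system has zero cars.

ρ = λ/μ = 6.7/11.6 = 0.5776
P(0) = 1 - ρ = 1 - 0.5776 = 0.4224
The server is idle 42.24% of the time.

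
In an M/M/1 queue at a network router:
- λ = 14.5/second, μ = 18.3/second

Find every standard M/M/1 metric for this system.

Step 1: ρ = λ/μ = 14.5/18.3 = 0.7923
Step 2: L = λ/(μ-λ) = 14.5/3.80 = 3.8158
Step 3: Lq = λ²/(μ(μ-λ)) = 210.25/(18.3×3.80) = 3.0234
Step 4: W = 1/(μ-λ) = 1/3.80 = 0.26316
Step 5: Wq = λ/(μ(μ-λ)) = 14.5/(18.3×3.80) = 0.2085
Step 6: P(0) = 1-ρ = 0.2077
Verify: L = λW = 14.5×0.26316 = 3.8158 ✔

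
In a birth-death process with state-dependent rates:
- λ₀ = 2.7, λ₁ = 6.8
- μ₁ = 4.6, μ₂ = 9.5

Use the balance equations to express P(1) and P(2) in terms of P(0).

Balance equations:
State 0: λ₀P₀ = μ₁P₁ → P₁ = (λ₀/μ₁)P₀ = (2.7/4.6)P₀ = 0.5870P₀
State 1: P₂ = (λ₀λ₁)/(μ₁μ₂)P₀ = (2.7×6.8)/(4.6×9.5)P₀ = 0.4201P₀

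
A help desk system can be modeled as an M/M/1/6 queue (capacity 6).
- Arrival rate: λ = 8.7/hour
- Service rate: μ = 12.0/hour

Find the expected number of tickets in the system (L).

ρ = λ/μ = 8.7/12.0 = 0.7250
P₀ = (1-ρ)/(1-ρ^(K+1)) = (1-0.7250)/(1-0.7250^7) = 0.2750/0.8947 = 0.3074
P_K = P₀×ρ^K = 0.307360 × 0.7250^6 = 0.307360 × 0.145221 = 0.04464
L = ρ[1 - (K+1)ρ^K + Kρ^(K+1)] / [(1-ρ)(1-ρ^(K+1))]
L = 0.7250 × (1 - 7×0.14522 + 6×0.10528) / ((1 - 0.7250) × (1 - 0.10528)) = 1.8126 tickets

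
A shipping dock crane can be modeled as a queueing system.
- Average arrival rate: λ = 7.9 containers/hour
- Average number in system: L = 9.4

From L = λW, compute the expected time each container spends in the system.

Little's Law: L = λW, so W = L/λ
W = 9.4/7.9 = 1.1899 hours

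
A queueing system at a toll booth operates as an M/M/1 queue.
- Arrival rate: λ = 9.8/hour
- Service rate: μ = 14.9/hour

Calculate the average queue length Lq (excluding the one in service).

ρ = λ/μ = 9.8/14.9 = 0.6577
For M/M/1: Lq = λ²/(μ(μ-λ))
Lq = 96.04/(14.9 × 5.10)
Lq = 1.2639 vehicles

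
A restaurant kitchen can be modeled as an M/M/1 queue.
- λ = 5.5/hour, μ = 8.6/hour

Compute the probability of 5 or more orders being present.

ρ = λ/μ = 5.5/8.6 = 0.6395
P(N ≥ n) = ρⁿ
P(N ≥ 5) = 0.6395^5
P(N ≥ 5) = 0.1070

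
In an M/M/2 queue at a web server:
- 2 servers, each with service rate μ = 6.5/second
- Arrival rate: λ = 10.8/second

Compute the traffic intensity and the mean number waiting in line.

Traffic intensity: ρ = λ/(cμ) = 10.8/(2×6.5) = 0.8308
Since ρ = 0.8308 < 1, system is stable.
Offered load a = λ/μ = cρ = 10.8/6.5 = 1.6615
P₀ = [ Σₙ₌₀^1 aⁿ/n! + a^2/(2!(1-ρ)) ]⁻¹
Σ = a^0/0! + a^1/1! = 1.0000 + 1.6615 = 2.6615
a^2/(2!(1-ρ)) = 2.76071/(2 × 0.169231) = 8.1566
P₀ = 1/(2.6615 + 8.1566) = 0.09244
Lq = P₀·a^2·ρ / (2!(1-ρ)²) = 0.092437 × 2.7607 × 0.83077 / (2 × 0.028639) = 3.7013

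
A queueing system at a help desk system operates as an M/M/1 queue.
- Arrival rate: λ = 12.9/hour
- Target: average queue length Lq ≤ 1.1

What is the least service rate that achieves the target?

For M/M/1: Lq = λ²/(μ(μ-λ))
Need Lq ≤ 1.1, i.e. μ(μ-λ) ≥ λ²/1.1
μ² - 12.9μ - 166.41/1.1 ≥ 0  →  μ² - 12.9μ - 151.28182 ≥ 0
Quadratic formula (positive root): μ = [λ + √(λ² + 4×151.28182)]/2
Discriminant: 166.41 + 4×151.28182 = 771.5373, √771.5373 = 27.7766
μ ≥ (12.9 + 27.7766)/2 = 20.3383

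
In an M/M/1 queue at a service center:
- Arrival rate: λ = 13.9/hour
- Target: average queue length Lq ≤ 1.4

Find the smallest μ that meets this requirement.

For M/M/1: Lq = λ²/(μ(μ-λ))
Need Lq ≤ 1.4, i.e. μ(μ-λ) ≥ λ²/1.4
μ² - 13.9μ - 193.21/1.4 ≥ 0  →  μ² - 13.9μ - 138.00714 ≥ 0
Quadratic formula (positive root): μ = [λ + √(λ² + 4×138.00714)]/2
Discriminant: 193.21 + 4×138.00714 = 745.2386, √745.2386 = 27.29906
μ ≥ (13.9 + 27.29906)/2 = 20.5995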